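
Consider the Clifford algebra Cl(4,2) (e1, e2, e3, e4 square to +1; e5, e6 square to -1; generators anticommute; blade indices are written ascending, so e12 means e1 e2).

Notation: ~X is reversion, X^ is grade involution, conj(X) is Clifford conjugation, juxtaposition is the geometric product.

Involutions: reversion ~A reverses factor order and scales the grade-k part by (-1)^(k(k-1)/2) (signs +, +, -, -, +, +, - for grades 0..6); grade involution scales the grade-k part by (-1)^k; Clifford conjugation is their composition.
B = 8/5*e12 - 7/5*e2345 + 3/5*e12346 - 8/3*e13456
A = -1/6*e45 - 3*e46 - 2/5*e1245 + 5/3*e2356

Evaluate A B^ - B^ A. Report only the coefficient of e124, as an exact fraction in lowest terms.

first term: 14/25*e13 + 7/30*e23 + 16/25*e45 + 7/3*e46 + 9/5*e123 - 40/9*e124 + 8*e135 - 4/9*e136 - e145 + 16/15*e236 + 6/25*e356 - 4/15*e1245 - 24/5*e1246 - 8/3*e1356 + 21/5*e2356 - 1/10*e12356
second term: -14/25*e13 + 7/30*e23 + 16/25*e45 - 7/3*e46 + 9/5*e123 + 40/9*e124 + 8*e135 - 4/9*e136 + e145 - 16/15*e236 - 6/25*e356 - 4/15*e1245 - 24/5*e1246 + 8/3*e1356 - 21/5*e2356 + 1/10*e12356
Answer: -80/9


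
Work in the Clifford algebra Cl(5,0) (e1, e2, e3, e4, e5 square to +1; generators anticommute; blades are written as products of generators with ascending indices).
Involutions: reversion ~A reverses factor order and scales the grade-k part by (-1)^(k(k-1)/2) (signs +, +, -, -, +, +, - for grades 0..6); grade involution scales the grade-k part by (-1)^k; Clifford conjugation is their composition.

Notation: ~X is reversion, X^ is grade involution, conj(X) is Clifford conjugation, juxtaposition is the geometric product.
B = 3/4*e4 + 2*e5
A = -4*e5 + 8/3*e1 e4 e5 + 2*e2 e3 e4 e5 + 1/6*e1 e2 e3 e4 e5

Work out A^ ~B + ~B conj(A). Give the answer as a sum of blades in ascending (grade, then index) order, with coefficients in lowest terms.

first term: 8 - 16/3*e1 e4 + 2*e1 e5 - 3*e4 e5 + 4*e2 e3 e4 - 3/2*e2 e3 e5 - 1/3*e1 e2 e3 e4 + 1/8*e1 e2 e3 e5
second term: 8 + 16/3*e1 e4 - 2*e1 e5 + 3*e4 e5 - 4*e2 e3 e4 + 3/2*e2 e3 e5 - 1/3*e1 e2 e3 e4 + 1/8*e1 e2 e3 e5
Answer: 16 - 2/3*e1 e2 e3 e4 + 1/4*e1 e2 e3 e5


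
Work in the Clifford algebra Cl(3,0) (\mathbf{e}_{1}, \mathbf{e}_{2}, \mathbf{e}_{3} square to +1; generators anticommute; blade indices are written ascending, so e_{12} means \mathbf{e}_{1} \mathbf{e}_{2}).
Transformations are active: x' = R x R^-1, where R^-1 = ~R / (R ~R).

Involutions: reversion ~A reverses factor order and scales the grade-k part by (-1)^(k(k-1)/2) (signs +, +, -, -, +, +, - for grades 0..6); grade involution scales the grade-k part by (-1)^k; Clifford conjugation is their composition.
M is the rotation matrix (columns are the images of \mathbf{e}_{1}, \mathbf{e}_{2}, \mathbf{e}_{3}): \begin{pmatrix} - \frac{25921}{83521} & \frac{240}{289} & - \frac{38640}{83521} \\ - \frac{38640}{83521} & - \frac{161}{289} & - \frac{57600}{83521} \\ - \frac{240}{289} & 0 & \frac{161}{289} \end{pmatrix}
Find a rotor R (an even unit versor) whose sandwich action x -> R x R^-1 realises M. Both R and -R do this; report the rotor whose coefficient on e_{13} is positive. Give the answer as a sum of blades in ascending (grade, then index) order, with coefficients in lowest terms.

Method: write R = a + b12*e_{12} + b13*e_{13} + b23*e_{23} with a^2 + b12^2 + b13^2 + b23^2 = 1 (so R^-1 = ~R). Expanding the columns R e_j ~R gives tr M = 4a^2 - 1 and, from the antisymmetric part, M21 - M12 = -4a*b12, M13 - M31 = 4a*b13, M32 - M23 = -4a*b23.
Here tr M = -\frac{25921}{83521}, so a^2 = (1 + tr M)/4 = \frac{14400}{83521} and a = ±\frac{120}{289}. Taking a = \frac{120}{289}: M21 - M12 = -\frac{108000}{83521}, M13 - M31 = \frac{30720}{83521}, M32 - M23 = \frac{57600}{83521}, giving b12 = \frac{225}{289}, b13 = \frac{64}{289}, b23 = -\frac{120}{289}, i.e. R = \frac{120}{289} + \frac{225}{289} e_{12} + \frac{64}{289} e_{13} - \frac{120}{289} e_{23}.
Its e_{13} coefficient is already positive.
Answer: \frac{120}{289} + \frac{225}{289} e_{12} + \frac{64}{289} e_{13} - \frac{120}{289} e_{23}. Why the constraint matters: R and -R act identically through the sandwich — M has trace -\frac{25921}{83521} either way — so only the sign condition on e_{13} picks one of the two preimages.


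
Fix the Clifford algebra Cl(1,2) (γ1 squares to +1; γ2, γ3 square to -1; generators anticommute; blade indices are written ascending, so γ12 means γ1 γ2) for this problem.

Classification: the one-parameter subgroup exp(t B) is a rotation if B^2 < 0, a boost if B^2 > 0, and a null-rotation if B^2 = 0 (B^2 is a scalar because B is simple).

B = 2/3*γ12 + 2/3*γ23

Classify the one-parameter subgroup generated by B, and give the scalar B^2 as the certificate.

B^2 term by term: the squares give (2/3)^2*(γ12)^2 + (2/3)^2*(γ23)^2 = 4/9*(+1) + 4/9*(-1) = 0 (each basis 2-blade squares to minus the product of its generators' squares); cross terms between blades sharing an index anticommute and cancel. So B^2 = 0.
Answer: null-rotation, certificate B^2 = 0. Why this suffices: the scalar 0 survives any versor conjugation, so its sign alone determines the class however B is presented.


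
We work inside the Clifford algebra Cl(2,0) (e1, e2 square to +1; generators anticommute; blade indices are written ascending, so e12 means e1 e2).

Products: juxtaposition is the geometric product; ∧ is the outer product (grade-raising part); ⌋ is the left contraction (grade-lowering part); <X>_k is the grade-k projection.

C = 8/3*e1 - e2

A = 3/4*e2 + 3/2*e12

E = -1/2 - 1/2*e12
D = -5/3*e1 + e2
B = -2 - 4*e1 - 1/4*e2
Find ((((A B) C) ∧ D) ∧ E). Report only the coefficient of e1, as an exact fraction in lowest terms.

step 1: -3/16 - 3/8*e1 + 9/2*e2
step 2: -11/2 - 1/2*e1 + 3/16*e2 - 93/8*e12
step 3: 55/6*e1 - 11/2*e2 - 3/16*e12
step 4: -55/12*e1 + 11/4*e2 + 3/32*e12
Answer: -55/12


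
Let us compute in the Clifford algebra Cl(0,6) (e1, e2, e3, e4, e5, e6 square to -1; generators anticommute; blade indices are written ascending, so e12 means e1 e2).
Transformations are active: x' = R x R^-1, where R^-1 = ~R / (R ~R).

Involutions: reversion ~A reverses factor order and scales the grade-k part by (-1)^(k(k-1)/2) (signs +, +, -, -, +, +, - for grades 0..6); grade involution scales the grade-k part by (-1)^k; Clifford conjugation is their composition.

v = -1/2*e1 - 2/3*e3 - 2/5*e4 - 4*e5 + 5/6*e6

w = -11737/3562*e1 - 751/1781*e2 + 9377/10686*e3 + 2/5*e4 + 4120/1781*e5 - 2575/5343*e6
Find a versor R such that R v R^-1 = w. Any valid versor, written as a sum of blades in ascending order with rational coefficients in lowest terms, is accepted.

Take R = v + w = -6759/1781*e1 - 751/1781*e2 + 751/3562*e3 - 3004/1781*e5 + 3755/10686*e6. Because q(v) = q(w) = -7897/450, conjugation by R sends v exactly to w.
Answer: -6759/1781*e1 - 751/1781*e2 + 751/3562*e3 - 3004/1781*e5 + 3755/10686*e6


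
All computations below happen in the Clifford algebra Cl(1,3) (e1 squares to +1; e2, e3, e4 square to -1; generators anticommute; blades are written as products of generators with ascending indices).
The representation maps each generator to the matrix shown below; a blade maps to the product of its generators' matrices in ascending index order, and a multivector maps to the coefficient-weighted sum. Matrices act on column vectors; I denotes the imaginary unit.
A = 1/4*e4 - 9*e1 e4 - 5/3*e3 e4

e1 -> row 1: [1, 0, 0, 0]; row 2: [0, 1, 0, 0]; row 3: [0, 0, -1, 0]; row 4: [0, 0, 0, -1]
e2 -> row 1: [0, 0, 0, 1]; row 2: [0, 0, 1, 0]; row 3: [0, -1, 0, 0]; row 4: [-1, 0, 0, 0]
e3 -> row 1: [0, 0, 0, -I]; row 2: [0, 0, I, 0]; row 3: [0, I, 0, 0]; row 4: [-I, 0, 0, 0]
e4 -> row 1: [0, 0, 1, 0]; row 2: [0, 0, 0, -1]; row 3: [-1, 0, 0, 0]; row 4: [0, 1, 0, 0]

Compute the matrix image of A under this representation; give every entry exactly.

Bivector images (products of the table entries): rho(e1 e4) = rho(e1)rho(e4) = row 1: [0, 0, 1, 0]; row 2: [0, 0, 0, -1]; row 3: [1, 0, 0, 0]; row 4: [0, -1, 0, 0]; rho(e3 e4) = rho(e3)rho(e4) = row 1: [0, -I, 0, 0]; row 2: [-I, 0, 0, 0]; row 3: [0, 0, 0, -I]; row 4: [0, 0, -I, 0].
M = (1/4)*rho(e4) + (-9)*rho(e1 e4) + (-5/3)*rho(e3 e4), summed entrywise:
Answer: row 1: [0, 5*I/3, -35/4, 0]; row 2: [5*I/3, 0, 0, 35/4]; row 3: [-37/4, 0, 0, 5*I/3]; row 4: [0, 37/4, 5*I/3, 0]


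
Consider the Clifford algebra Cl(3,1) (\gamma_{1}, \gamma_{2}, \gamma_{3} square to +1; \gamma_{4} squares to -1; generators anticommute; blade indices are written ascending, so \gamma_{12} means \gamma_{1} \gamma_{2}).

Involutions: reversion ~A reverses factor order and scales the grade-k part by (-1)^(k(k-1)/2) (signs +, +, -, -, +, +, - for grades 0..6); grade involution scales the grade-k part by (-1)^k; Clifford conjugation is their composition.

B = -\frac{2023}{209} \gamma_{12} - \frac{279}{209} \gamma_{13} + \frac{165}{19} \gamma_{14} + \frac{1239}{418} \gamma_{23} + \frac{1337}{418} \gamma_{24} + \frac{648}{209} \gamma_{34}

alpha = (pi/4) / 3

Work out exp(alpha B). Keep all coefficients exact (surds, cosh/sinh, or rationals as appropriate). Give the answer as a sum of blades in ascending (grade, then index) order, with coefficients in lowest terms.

B^2 term by term: the squares give (-\frac{2023}{209})^2*(\gamma_{12})^2 + (-\frac{279}{209})^2*(\gamma_{13})^2 + (\frac{165}{19})^2*(\gamma_{14})^2 + (\frac{1239}{418})^2*(\gamma_{23})^2 + (\frac{1337}{418})^2*(\gamma_{24})^2 + (\frac{648}{209})^2*(\gamma_{34})^2 = \frac{4092529}{43681}*(-1) + \frac{77841}{43681}*(-1) + \frac{27225}{361}*(+1) + \frac{1535121}{174724}*(-1) + \frac{1787569}{174724}*(+1) + \frac{419904}{43681}*(+1) = -9 (each basis 2-blade squares to minus the product of its generators' squares); cross terms between blades sharing an index anticommute and cancel; the commuting (index-disjoint) pairs give grade-4 terms 2*c*c'*(blade product), which cancel blade by blade — \gamma_{1234}: -\frac{2621808}{43681} + \frac{373023}{43681} + \frac{18585}{361} = 0 — confirming B is simple. So B^2 = -9.
B^2 = -9 — circular case — the even/odd split gives cos and sin: l = 3, alpha*l = \frac{\pi}{4}, so exp(alpha B) = cos(\frac{\pi}{4}) + (sin(\frac{\pi}{4})/3)*B = \frac{\sqrt{2}}{2} + (\frac{\sqrt{2}}{6})*B.
Answer: \frac{\sqrt{2}}{2} - \frac{2023 \sqrt{2}}{1254} \gamma_{12} - \frac{93 \sqrt{2}}{418} \gamma_{13} + \frac{55 \sqrt{2}}{38} \gamma_{14} + \frac{413 \sqrt{2}}{836} \gamma_{23} + \frac{1337 \sqrt{2}}{2508} \gamma_{24} + \frac{108 \sqrt{2}}{209} \gamma_{34}


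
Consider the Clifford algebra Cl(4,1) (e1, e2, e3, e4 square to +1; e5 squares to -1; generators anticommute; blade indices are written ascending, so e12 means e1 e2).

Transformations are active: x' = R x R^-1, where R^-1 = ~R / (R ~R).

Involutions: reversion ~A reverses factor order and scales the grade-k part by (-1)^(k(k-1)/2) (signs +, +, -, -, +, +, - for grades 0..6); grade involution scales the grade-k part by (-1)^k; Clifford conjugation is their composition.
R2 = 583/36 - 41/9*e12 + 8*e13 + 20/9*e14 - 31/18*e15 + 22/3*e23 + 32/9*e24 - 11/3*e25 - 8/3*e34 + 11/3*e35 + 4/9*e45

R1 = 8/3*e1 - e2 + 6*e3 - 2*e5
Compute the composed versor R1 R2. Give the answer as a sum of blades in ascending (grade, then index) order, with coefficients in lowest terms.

Distribute over the terms of R1 (each basis-blade product reordered to ascending indices, repeated generators contracted through their squares):
(8/3*e1) R2 = 1166/27*e1 - 328/27*e2 + 64/3*e3 + 160/27*e4 - 124/27*e5 + 176/9*e123 + 256/27*e124 - 88/9*e125 - 64/9*e134 + 88/9*e135 + 32/27*e145
(-e2) R2 = -41/9*e1 - 583/36*e2 - 22/3*e3 - 32/9*e4 + 11/3*e5 + 8*e123 + 20/9*e124 - 31/18*e125 + 8/3*e234 - 11/3*e235 - 4/9*e245
(6*e3) R2 = -48*e1 - 44*e2 + 583/6*e3 - 16*e4 + 22*e5 - 82/3*e123 - 40/3*e134 + 31/3*e135 - 64/3*e234 + 22*e235 + 8/3*e345
(-2*e5) R2 = 31/9*e1 + 22/3*e2 - 22/3*e3 - 8/9*e4 - 583/18*e5 + 82/9*e125 - 16*e135 - 40/9*e145 - 44/3*e235 - 64/9*e245 + 16/3*e345
Summing the partial products and collecting blades:
Answer: -160/27*e1 - 7021/108*e2 + 623/6*e3 - 392/27*e4 - 611/54*e5 + 2/9*e123 + 316/27*e124 - 43/18*e125 - 184/9*e134 + 37/9*e135 - 88/27*e145 - 56/3*e234 + 11/3*e235 - 68/9*e245 + 8*e345


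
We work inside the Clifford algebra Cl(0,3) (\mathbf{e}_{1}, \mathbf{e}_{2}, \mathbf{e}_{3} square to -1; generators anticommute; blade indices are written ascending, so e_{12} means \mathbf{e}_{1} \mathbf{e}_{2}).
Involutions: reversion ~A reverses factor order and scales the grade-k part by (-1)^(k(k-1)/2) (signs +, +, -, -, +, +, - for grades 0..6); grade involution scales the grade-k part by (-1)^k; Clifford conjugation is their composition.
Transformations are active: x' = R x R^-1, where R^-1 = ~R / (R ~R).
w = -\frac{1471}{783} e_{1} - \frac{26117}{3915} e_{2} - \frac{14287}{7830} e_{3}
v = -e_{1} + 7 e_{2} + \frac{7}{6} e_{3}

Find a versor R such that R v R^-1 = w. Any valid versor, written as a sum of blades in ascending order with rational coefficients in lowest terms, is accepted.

The midline construction: v and w both square to -\frac{1849}{36}, so reflecting in their sum -\frac{2254}{783} e_{1} + \frac{1288}{3915} e_{2} - \frac{2576}{3915} e_{3} exchanges them.
Answer: -\frac{2254}{783} e_{1} + \frac{1288}{3915} e_{2} - \frac{2576}{3915} e_{3}


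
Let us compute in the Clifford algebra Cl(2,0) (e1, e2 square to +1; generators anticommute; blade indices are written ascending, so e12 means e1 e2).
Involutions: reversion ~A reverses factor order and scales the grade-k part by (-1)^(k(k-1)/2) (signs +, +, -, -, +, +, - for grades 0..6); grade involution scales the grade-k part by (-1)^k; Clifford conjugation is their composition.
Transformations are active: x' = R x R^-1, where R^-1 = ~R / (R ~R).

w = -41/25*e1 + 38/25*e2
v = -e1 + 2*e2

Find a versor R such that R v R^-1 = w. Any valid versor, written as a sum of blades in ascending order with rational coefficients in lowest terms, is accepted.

Take R = v + w = -66/25*e1 + 88/25*e2. Because q(v) = q(w) = 5, conjugation by R sends v exactly to w.
Answer: -66/25*e1 + 88/25*e2


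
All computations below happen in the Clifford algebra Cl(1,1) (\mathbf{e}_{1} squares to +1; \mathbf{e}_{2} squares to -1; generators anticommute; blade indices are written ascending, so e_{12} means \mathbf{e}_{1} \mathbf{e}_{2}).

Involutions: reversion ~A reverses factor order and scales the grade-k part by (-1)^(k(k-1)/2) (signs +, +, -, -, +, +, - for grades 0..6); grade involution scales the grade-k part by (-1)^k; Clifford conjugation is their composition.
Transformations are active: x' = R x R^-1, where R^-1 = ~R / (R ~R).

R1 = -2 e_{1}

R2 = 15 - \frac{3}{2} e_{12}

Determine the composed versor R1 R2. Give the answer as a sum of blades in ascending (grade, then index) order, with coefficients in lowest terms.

Distribute over the terms of R1 (each basis-blade product reordered to ascending indices, repeated generators contracted through their squares):
(-2 e_{1}) R2 = -30 e_{1} + 3 e_{2}
Answer: -30 e_{1} + 3 e_{2}


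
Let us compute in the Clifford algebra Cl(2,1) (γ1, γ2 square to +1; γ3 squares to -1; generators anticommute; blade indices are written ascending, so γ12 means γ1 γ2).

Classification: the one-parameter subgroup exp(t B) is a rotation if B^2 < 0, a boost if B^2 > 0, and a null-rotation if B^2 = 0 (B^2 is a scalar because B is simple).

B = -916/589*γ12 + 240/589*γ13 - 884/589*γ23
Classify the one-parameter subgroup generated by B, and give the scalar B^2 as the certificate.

B^2 term by term: the squares give (-916/589)^2*(γ12)^2 + (240/589)^2*(γ13)^2 + (-884/589)^2*(γ23)^2 = 839056/346921*(-1) + 57600/346921*(+1) + 781456/346921*(+1) = 0 (each basis 2-blade squares to minus the product of its generators' squares); cross terms between blades sharing an index anticommute and cancel. So B^2 = 0.
Answer: null-rotation, certificate B^2 = 0. Check the certificate: B^2 = 0, and that sign is decisive whatever form B takes.


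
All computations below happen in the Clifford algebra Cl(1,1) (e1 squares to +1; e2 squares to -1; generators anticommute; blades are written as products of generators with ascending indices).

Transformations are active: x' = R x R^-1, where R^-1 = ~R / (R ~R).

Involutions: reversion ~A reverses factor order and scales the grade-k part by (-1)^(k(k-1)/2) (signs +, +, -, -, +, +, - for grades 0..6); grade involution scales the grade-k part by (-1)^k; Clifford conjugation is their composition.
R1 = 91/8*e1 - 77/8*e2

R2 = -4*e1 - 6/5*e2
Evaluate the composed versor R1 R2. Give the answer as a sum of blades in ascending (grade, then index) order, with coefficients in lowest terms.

Distribute over the terms of R1 (each basis-blade product reordered to ascending indices, repeated generators contracted through their squares):
(91/8*e1) R2 = -91/2 - 273/20*e1 e2
(-77/8*e2) R2 = -231/20 - 77/2*e1 e2
Summing the partial products and collecting blades:
Answer: -1141/20 - 1043/20*e1 e2


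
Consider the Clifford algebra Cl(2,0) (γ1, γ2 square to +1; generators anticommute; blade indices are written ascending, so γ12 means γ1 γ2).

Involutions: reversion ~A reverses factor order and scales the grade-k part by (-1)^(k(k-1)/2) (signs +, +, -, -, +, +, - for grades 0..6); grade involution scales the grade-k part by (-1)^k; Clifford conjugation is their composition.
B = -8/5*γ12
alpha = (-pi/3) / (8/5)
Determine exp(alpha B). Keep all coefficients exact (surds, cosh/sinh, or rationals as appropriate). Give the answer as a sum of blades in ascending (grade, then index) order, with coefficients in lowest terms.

B^2 = (-8/5)^2*(γ12)^2 = 64/25*(-1) = -64/25 (a basis 2-blade squares to minus the product of its generators' squares).
B^2 = -64/25 — the series telescopes trigonometrically here: l = 8/5, alpha*l = -pi/3, so exp(alpha B) = cos(-pi/3) + (sin(-pi/3)/(8/5))*B = 1/2 + (-5*sqrt(3)/16)*B.
Answer: 1/2 + sqrt(3)/2*γ12


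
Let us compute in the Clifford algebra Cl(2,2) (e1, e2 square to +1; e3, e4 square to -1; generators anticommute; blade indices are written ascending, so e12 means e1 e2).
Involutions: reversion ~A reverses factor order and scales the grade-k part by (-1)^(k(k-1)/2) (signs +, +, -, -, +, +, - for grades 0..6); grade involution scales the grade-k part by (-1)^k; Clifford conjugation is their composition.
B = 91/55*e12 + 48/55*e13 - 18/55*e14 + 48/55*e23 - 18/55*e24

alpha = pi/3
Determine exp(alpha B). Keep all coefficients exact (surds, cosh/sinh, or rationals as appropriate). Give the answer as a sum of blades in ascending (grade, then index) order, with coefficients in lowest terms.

B^2 term by term: the squares give (91/55)^2*(e12)^2 + (48/55)^2*(e13)^2 + (-18/55)^2*(e14)^2 + (48/55)^2*(e23)^2 + (-18/55)^2*(e24)^2 = 8281/3025*(-1) + 2304/3025*(+1) + 324/3025*(+1) + 2304/3025*(+1) + 324/3025*(+1) = -1 (each basis 2-blade squares to minus the product of its generators' squares); cross terms between blades sharing an index anticommute and cancel; the commuting (index-disjoint) pairs give grade-4 terms 2*c*c'*(blade product), which cancel blade by blade — e1234: 1728/3025 - 1728/3025 = 0 — confirming B is simple. So B^2 = -1.
B^2 = -1 — since the square is negative, the closed form is circular: l = 1, alpha*l = pi/3, so exp(alpha B) = cos(pi/3) + (sin(pi/3)/1)*B = 1/2 + (sqrt(3)/2)*B.
Answer: 1/2 + 91*sqrt(3)/110*e12 + 24*sqrt(3)/55*e13 - 9*sqrt(3)/55*e14 + 24*sqrt(3)/55*e23 - 9*sqrt(3)/55*e24


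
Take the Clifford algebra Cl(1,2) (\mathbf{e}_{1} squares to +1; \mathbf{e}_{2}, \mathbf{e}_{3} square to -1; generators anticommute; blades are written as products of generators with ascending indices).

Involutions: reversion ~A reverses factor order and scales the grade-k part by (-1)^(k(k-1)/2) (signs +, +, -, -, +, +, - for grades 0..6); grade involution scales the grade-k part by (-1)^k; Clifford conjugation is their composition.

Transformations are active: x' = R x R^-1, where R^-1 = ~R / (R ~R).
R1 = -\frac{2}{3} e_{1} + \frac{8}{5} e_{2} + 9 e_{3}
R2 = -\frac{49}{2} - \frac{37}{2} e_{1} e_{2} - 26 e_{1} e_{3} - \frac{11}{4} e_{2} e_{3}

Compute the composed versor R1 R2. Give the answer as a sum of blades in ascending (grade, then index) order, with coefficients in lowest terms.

Distribute over the terms of R1 (each basis-blade product reordered to ascending indices, repeated generators contracted through their squares):
(-\frac{2}{3} e_{1}) R2 = \frac{49}{3} e_{1} + \frac{37}{3} e_{2} + \frac{52}{3} e_{3} + \frac{11}{6} e_{1} e_{2} e_{3}
(\frac{8}{5} e_{2}) R2 = -\frac{148}{5} e_{1} - \frac{196}{5} e_{2} + \frac{22}{5} e_{3} + \frac{208}{5} e_{1} e_{2} e_{3}
(9 e_{3}) R2 = -234 e_{1} - \frac{99}{4} e_{2} - \frac{441}{2} e_{3} - \frac{333}{2} e_{1} e_{2} e_{3}
Summing the partial products and collecting blades:
Answer: -\frac{3709}{15} e_{1} - \frac{3097}{60} e_{2} - \frac{5963}{30} e_{3} - \frac{1846}{15} e_{1} e_{2} e_{3}


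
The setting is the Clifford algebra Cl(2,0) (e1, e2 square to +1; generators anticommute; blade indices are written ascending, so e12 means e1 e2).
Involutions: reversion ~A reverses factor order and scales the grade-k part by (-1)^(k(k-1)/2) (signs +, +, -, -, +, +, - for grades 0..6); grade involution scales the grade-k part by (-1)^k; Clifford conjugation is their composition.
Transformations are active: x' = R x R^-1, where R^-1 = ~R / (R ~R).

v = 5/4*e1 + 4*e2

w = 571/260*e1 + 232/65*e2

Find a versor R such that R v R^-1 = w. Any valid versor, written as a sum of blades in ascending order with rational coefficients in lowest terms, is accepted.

Construction: equal norms (both 281/16) license R = v + w = 224/65*e1 + 492/65*e2 — nothing changes along that direction, while (v - w)/2 changes sign, so v maps onto w.
Answer: 224/65*e1 + 492/65*e2


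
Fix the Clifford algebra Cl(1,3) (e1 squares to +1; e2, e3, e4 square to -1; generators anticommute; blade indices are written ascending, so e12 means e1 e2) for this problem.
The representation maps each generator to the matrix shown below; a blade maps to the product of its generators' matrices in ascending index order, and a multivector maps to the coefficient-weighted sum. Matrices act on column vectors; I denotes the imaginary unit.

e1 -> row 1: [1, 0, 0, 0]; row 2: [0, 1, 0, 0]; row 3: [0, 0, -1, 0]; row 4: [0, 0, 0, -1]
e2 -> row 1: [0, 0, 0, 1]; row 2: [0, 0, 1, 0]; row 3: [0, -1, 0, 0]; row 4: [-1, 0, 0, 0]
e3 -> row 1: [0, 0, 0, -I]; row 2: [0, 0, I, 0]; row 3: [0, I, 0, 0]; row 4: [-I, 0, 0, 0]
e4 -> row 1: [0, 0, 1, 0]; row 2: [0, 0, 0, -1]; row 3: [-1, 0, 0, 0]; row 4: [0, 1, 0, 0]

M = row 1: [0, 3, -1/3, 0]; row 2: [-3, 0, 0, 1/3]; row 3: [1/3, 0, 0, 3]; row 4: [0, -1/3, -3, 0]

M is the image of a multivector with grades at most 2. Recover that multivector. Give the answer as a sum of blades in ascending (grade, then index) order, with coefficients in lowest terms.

Method: the blade images are trace-orthogonal — tr(rho(e_A) rho(e_B)^-1) = 4 if A = B and 0 otherwise — and rho(e_A)^-1 = (e_A)^2 * rho(e_A) with (e_A)^2 = +1 or -1, so the coefficient of e_A in the preimage is (e_A)^2 * tr(M rho(e_A))/4.
Nonzero projections over blades of grade <= 2: e4: (e4)^2 = -1, tr(M rho(e4)) = 4/3, coefficient -1/3; e24: (e24)^2 = -1, tr(M rho(e24)) = -12, coefficient 3. Every other blade of grade <= 2 projects to 0.
Answer: -1/3*e4 + 3*e24


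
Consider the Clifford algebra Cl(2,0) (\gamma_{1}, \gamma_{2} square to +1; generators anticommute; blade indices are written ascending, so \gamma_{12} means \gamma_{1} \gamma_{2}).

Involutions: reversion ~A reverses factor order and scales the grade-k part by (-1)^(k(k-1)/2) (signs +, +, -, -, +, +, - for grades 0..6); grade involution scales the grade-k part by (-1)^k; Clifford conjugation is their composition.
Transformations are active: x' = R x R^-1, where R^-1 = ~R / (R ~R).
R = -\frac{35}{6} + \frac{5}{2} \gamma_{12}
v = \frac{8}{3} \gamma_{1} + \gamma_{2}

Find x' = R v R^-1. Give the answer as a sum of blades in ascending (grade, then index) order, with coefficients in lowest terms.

~R = -\frac{35}{6} - \frac{5}{2} \gamma_{12}, and R ~R = \frac{725}{18}, so R^-1 = ~R / (\frac{725}{18}).
R v = -\frac{235}{18} \gamma_{1} - \frac{25}{2} \gamma_{2}
Answer: \frac{97}{87} \gamma_{1} + \frac{76}{29} \gamma_{2}


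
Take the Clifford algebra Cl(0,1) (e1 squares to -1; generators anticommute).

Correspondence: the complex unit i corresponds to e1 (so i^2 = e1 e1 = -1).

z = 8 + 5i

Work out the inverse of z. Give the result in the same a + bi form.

In blades: z = 8 + 5*e1.
With qbar = 8 - 5*e1 (scalar fixed, mapped units negated), z qbar = 89 (the sum of squared coefficients), so z^-1 = qbar / (89) = 8/89 - 5/89*e1; translating back:
Answer: 8/89 - 5/89*i


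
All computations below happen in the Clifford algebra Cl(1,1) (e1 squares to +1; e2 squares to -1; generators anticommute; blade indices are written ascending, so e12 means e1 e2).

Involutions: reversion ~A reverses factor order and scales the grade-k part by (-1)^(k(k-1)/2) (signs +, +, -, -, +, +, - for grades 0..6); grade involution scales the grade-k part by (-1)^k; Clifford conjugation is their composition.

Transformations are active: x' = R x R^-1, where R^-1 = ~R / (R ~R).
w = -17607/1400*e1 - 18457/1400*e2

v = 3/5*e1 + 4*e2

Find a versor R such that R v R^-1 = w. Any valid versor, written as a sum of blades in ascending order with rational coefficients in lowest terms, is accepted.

Key observation: q(v) = q(w) = -391/25 (sandwiches preserve the norm), so R = v + w = -16767/1400*e1 - 12857/1400*e2 works whenever it is invertible — the component of v along it is kept and (v - w)/2 reverses, sending v to w.
Answer: -16767/1400*e1 - 12857/1400*e2


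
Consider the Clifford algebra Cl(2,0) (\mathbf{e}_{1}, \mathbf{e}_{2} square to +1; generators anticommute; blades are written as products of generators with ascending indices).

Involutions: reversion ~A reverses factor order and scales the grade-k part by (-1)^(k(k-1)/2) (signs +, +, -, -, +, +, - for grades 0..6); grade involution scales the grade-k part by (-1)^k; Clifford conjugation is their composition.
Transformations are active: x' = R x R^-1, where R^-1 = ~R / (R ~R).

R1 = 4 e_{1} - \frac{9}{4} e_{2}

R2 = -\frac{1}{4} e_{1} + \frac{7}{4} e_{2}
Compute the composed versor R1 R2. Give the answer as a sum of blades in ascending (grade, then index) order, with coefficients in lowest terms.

Distribute over the terms of R1 (each basis-blade product reordered to ascending indices, repeated generators contracted through their squares):
(4 e_{1}) R2 = -1 + 7 e_{1} e_{2}
(-\frac{9}{4} e_{2}) R2 = -\frac{63}{16} - \frac{9}{16} e_{1} e_{2}
Summing the partial products and collecting blades:
Answer: -\frac{79}{16} + \frac{103}{16} e_{1} e_{2}


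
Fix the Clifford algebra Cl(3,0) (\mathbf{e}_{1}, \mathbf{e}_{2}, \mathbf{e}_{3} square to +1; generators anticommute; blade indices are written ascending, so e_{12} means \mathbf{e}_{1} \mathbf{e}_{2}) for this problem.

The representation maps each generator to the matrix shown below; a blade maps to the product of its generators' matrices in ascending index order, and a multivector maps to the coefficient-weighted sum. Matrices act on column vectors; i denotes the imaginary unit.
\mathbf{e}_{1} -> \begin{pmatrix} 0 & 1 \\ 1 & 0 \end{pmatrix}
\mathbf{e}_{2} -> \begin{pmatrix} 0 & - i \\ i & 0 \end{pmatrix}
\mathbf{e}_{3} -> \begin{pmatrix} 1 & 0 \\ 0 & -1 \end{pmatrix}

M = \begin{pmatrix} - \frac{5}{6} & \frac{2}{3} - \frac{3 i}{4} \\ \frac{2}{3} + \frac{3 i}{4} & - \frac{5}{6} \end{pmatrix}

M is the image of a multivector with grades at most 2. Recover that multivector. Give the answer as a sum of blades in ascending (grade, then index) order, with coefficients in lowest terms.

Method: 1, rho(e_{1}), rho(e_{2}), rho(e_{3}) form a trace-orthogonal basis of the 2x2 complex matrices (tr(X Y) = 2 if X = Y, else 0), so M = m0*1 + m1*rho(e_{1}) + m2*rho(e_{2}) + m3*rho(e_{3}) with m0 = tr(M)/2 = - \frac{5}{6}, m1 = tr(M rho(e_{1}))/2 = \frac{2}{3}, m2 = tr(M rho(e_{2}))/2 = \frac{3}{4}, m3 = tr(M rho(e_{3}))/2 = 0.
Multiplying table entries, the bivector images are rho(e_{12}) = i*rho(e_{3}), rho(e_{13}) = -i*rho(e_{2}), rho(e_{23}) = i*rho(e_{1}); with real blade coefficients the real parts of m0..m3 are the coefficients of 1, e_{1}, e_{2}, e_{3} and the imaginary parts give the bivectors (e_{23}: Im m1, e_{13}: -Im m2, e_{12}: Im m3).
Answer: -\frac{5}{6} + \frac{2}{3} e_{1} + \frac{3}{4} e_{2}


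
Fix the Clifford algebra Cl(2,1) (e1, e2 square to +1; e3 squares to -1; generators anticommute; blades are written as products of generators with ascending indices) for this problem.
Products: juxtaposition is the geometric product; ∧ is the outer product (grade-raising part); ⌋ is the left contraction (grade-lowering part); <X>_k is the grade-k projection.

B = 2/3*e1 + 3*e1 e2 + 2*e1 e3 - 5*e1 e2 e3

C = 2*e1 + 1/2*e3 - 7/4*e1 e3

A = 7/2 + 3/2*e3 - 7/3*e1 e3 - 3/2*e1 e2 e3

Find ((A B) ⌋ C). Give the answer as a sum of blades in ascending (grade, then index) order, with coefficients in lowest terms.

step 1: 17/6 + 16/3*e1 - 26/3*e2 + 109/18*e3 + 18*e1 e2 + 6*e1 e3 - 8*e2 e3 - 13*e1 e2 e3
step 2: -103/36 - 355/72*e1 - 95/12*e3 - 119/24*e1 e3
Answer: -103/36 - 355/72*e1 - 95/12*e3 - 119/24*e1 e3


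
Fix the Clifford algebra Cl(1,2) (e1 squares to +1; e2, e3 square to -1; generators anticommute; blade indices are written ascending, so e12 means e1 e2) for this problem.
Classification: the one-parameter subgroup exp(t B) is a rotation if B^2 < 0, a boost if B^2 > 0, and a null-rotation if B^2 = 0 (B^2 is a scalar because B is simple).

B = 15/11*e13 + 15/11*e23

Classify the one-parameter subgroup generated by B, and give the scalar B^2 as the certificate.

B^2 term by term: the squares give (15/11)^2*(e13)^2 + (15/11)^2*(e23)^2 = 225/121*(+1) + 225/121*(-1) = 0 (each basis 2-blade squares to minus the product of its generators' squares); cross terms between blades sharing an index anticommute and cancel. So B^2 = 0.
Answer: null-rotation, certificate B^2 = 0. One invariant decides it: the square 0 survives every conjugation, and its sign is exactly the classification.


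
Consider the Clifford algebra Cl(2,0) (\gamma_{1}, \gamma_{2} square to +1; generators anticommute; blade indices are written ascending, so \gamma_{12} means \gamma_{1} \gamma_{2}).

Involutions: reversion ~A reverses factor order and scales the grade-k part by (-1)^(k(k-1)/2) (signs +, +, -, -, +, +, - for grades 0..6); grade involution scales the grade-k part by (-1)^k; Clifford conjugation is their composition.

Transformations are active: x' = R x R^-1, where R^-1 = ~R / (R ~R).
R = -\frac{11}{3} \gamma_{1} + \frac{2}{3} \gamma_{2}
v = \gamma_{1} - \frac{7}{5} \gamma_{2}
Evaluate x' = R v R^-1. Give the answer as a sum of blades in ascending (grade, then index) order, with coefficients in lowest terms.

~R = -\frac{11}{3} \gamma_{1} + \frac{2}{3} \gamma_{2}, and R ~R = \frac{125}{9}, so R^-1 = ~R / (\frac{125}{9}).
R v = -\frac{23}{5} + \frac{67}{15} \gamma_{12}
Answer: \frac{893}{625} \gamma_{1} + \frac{599}{625} \gamma_{2}


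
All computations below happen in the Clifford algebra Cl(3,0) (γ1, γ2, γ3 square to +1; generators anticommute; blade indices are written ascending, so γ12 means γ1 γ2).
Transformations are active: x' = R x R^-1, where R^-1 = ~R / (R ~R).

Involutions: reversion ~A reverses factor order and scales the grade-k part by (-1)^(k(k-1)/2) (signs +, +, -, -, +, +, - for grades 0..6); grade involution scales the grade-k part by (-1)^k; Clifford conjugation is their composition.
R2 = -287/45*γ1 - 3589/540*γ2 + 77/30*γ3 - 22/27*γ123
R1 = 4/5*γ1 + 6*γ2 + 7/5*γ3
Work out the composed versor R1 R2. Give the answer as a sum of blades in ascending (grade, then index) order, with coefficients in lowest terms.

Distribute over the terms of R1 (each basis-blade product reordered to ascending indices, repeated generators contracted through their squares):
(4/5*γ1) R2 = -1148/225 - 3589/675*γ12 + 154/75*γ13 - 88/135*γ23
(6*γ2) R2 = -3589/90 + 574/15*γ12 + 44/9*γ13 + 77/5*γ23
(7/5*γ3) R2 = 539/150 - 154/135*γ12 + 2009/225*γ13 + 25123/2700*γ23
Summing the partial products and collecting blades:
Answer: -3104/75 + 7157/225*γ12 + 3571/225*γ13 + 64943/2700*γ23


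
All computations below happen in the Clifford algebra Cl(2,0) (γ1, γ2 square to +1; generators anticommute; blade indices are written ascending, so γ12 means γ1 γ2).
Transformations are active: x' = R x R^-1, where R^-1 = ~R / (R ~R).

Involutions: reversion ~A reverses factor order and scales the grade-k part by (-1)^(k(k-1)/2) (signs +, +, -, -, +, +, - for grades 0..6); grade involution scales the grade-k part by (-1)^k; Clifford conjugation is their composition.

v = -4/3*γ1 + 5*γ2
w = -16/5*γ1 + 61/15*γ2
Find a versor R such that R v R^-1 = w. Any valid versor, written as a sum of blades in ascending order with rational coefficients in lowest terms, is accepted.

Equal squares first: v^2 = w^2 = 241/9. Then v + w = -68/15*γ1 + 136/15*γ2 is a versor taking v to w, provided it is invertible.
Answer: -68/15*γ1 + 136/15*γ2


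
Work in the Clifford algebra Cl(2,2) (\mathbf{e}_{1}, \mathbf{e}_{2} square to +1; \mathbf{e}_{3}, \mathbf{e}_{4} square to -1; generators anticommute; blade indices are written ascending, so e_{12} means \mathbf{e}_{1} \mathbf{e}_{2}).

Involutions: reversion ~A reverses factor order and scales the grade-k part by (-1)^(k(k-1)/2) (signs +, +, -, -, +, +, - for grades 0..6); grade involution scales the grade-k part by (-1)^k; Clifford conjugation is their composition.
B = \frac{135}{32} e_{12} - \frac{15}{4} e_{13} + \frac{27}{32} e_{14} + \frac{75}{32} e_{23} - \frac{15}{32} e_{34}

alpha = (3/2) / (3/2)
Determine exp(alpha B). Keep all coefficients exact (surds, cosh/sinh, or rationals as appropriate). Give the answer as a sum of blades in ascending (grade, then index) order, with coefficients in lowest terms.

B^2 term by term: the squares give (\frac{135}{32})^2*(e_{12})^2 + (-\frac{15}{4})^2*(e_{13})^2 + (\frac{27}{32})^2*(e_{14})^2 + (\frac{75}{32})^2*(e_{23})^2 + (-\frac{15}{32})^2*(e_{34})^2 = \frac{18225}{1024}*(-1) + \frac{225}{16}*(+1) + \frac{729}{1024}*(+1) + \frac{5625}{1024}*(+1) + \frac{225}{1024}*(-1) = \frac{9}{4} (each basis 2-blade squares to minus the product of its generators' squares); cross terms between blades sharing an index anticommute and cancel; the commuting (index-disjoint) pairs give grade-4 terms 2*c*c'*(blade product), which cancel blade by blade — e_{1234}: -\frac{2025}{512} + \frac{2025}{512} = 0 — confirming B is simple. So B^2 = \frac{9}{4}.
B^2 = \frac{9}{4} — since the square is positive, the closed form is hyperbolic: l = \frac{3}{2}, alpha*l = \frac{3}{2}, so exp(alpha B) = cosh(\frac{3}{2}) + (sinh(\frac{3}{2})/(\frac{3}{2}))*B = \cosh{\left(\frac{3}{2} \right)} + (\frac{2 \sinh{\left(\frac{3}{2} \right)}}{3})*B.
Answer: \cosh{\left(\frac{3}{2} \right)} + \frac{45 \sinh{\left(\frac{3}{2} \right)}}{16} e_{12} - \frac{5 \sinh{\left(\frac{3}{2} \right)}}{2} e_{13} + \frac{9 \sinh{\left(\frac{3}{2} \right)}}{16} e_{14} + \frac{25 \sinh{\left(\frac{3}{2} \right)}}{16} e_{23} - \frac{5 \sinh{\left(\frac{3}{2} \right)}}{16} e_{34}


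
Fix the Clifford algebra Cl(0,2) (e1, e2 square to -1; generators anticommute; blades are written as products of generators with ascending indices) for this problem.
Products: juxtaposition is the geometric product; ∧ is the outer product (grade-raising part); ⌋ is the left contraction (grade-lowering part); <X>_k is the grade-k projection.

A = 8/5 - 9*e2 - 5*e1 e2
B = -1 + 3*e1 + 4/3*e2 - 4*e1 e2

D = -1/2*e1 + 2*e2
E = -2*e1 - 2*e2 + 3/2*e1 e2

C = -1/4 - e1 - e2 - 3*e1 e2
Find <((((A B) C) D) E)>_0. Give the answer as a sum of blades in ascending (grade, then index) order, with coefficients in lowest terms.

step 1: -48/5 + 712/15*e1 - 58/15*e2 + 128/5*e1 e2
step 2: 614/5 + 524/15*e1 + 3821/30*e2 - 434/15*e1 e2
step 3: -3559/15 - 53/15*e1 + 3901/15*e2 + 2671/20*e1 e2
step 4: 37529/120 + 16976/15*e1 + 3191/15*e2 + 1713/10*e1 e2
step 5: 37529/120
Answer: 37529/120


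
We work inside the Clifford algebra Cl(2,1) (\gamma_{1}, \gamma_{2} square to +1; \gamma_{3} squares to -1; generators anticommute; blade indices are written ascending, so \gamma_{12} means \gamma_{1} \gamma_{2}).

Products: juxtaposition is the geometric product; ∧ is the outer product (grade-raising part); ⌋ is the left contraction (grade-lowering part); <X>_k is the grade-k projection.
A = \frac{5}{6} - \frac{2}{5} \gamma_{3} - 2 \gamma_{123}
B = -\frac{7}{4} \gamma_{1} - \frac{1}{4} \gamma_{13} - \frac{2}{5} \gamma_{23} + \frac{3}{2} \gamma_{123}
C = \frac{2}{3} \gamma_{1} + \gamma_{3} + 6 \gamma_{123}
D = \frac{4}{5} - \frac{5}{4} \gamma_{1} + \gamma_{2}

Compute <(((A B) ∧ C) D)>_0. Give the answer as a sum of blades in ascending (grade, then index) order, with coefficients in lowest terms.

step 1: -3 - \frac{67}{120} \gamma_{1} - \frac{17}{50} \gamma_{2} + \frac{3}{5} \gamma_{12} - \frac{109}{120} \gamma_{13} + \frac{19}{6} \gamma_{23} + \frac{5}{4} \gamma_{123}
step 2: -2 \gamma_{1} - 3 \gamma_{3} + \frac{17}{75} \gamma_{12} - \frac{67}{120} \gamma_{13} - \frac{17}{50} \gamma_{23} - \frac{688}{45} \gamma_{123}
step 3: \frac{5}{2} - \frac{103}{75} \gamma_{1} + \frac{17}{60} \gamma_{2} - \frac{6619}{2400} \gamma_{3} - \frac{682}{375} \gamma_{12} + \frac{9983}{900} \gamma_{13} + \frac{24569}{1125} \gamma_{23} - \frac{10123}{900} \gamma_{123}
step 4: \frac{5}{2}
Answer: \frac{5}{2}


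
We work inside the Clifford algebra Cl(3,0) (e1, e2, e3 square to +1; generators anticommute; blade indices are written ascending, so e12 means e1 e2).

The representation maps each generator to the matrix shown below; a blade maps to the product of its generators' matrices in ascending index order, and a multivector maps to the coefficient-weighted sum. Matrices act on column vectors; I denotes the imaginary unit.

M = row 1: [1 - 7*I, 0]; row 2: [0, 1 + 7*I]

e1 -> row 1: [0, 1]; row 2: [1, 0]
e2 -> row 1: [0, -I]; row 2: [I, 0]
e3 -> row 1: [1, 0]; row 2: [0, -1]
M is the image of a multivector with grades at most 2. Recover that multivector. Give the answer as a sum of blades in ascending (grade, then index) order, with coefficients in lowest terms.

Method: 1, rho(e1), rho(e2), rho(e3) form a trace-orthogonal basis of the 2x2 complex matrices (tr(X Y) = 2 if X = Y, else 0), so M = m0*1 + m1*rho(e1) + m2*rho(e2) + m3*rho(e3) with m0 = tr(M)/2 = 1, m1 = tr(M rho(e1))/2 = 0, m2 = tr(M rho(e2))/2 = 0, m3 = tr(M rho(e3))/2 = -7*I.
Multiplying table entries, the bivector images are rho(e12) = I*rho(e3), rho(e13) = -I*rho(e2), rho(e23) = I*rho(e1); with real blade coefficients the real parts of m0..m3 are the coefficients of 1, e1, e2, e3 and the imaginary parts give the bivectors (e23: Im m1, e13: -Im m2, e12: Im m3).
Answer: 1 - 7*e12


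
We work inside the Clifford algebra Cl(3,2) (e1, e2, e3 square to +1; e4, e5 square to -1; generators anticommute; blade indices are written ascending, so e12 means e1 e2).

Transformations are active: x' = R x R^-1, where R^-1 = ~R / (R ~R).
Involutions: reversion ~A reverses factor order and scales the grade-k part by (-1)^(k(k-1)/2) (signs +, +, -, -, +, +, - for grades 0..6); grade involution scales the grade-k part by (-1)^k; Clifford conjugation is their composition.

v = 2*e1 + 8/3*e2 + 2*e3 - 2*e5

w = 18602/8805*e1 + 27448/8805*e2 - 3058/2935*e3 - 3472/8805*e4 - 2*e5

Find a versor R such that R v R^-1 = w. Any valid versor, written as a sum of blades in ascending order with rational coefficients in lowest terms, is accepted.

Construction: equal norms (both 100/9) license R = v + w = 36212/8805*e1 + 16976/2935*e2 + 2812/2935*e3 - 3472/8805*e4 - 4*e5 — nothing changes along that direction, while (v - w)/2 changes sign, so v maps onto w.
Answer: 36212/8805*e1 + 16976/2935*e2 + 2812/2935*e3 - 3472/8805*e4 - 4*e5


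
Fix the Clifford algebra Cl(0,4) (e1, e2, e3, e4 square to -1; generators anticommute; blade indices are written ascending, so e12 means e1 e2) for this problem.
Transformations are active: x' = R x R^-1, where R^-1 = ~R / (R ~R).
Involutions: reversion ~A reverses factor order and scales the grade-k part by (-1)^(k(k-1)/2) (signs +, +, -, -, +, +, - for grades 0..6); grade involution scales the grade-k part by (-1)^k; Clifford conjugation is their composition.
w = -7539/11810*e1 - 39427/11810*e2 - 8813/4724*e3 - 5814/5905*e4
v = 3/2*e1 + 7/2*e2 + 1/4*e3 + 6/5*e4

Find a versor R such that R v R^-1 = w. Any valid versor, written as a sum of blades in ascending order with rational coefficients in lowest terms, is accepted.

Since q(v) = q(w) = -6401/400, the sum R = v + w = 5088/5905*e1 + 954/5905*e2 - 1908/1181*e3 + 1272/5905*e4 does the job whenever invertible.
Answer: 5088/5905*e1 + 954/5905*e2 - 1908/1181*e3 + 1272/5905*e4
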